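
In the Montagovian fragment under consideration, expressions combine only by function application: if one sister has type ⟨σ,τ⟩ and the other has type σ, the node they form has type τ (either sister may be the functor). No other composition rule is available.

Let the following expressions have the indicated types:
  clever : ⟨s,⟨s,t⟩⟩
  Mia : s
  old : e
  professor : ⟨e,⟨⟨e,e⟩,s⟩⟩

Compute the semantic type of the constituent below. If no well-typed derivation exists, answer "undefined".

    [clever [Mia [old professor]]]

undefined

At [old professor], professor : ⟨e,⟨⟨e,e⟩,s⟩⟩ takes old : e, giving ⟨⟨e,e⟩,s⟩.
[Mia [old professor]]: s and ⟨⟨e,e⟩,s⟩ cannot combine by function application — type clash.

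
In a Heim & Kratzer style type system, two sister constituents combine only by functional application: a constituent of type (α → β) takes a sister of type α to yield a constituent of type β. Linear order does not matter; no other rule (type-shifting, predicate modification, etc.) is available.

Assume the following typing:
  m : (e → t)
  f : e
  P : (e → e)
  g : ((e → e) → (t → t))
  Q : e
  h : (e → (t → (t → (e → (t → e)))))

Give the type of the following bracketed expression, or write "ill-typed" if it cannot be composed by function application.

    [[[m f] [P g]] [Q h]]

[m f]: (e → t) applied to e yields t.
[P g]: ((e → e) → (t → t)) applied to (e → e) yields (t → t).
[[m f] [P g]]: (t → t) applied to t yields t.
[Q h]: (e → (t → (t → (e → (t → e))))) applied to e yields (t → (t → (e → (t → e)))).
[[[m f] [P g]] [Q h]]: (t → (t → (e → (t → e)))) applied to t yields (t → (e → (t → e))).

(t → (e → (t → e)))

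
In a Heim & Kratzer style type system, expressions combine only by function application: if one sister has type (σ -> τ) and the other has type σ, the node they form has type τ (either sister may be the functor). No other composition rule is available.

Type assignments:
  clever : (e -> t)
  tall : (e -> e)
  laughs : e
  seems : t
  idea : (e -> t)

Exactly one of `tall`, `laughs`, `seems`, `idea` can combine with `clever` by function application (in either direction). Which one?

tall : (e -> e) — does not combine with clever.
laughs — combines: clever : (e -> t) takes laughs : e as argument, giving t.
seems : t — does not combine with clever.
idea : (e -> t) — does not combine with clever.

laughs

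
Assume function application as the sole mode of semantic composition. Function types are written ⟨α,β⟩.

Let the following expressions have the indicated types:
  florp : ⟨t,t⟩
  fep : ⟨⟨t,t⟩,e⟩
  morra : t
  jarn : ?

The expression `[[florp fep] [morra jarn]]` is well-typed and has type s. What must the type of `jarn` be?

[[florp fep] [morra jarn]] must have type s. The sister [florp fep] has type e; that is not a function onto s, so [morra jarn] must be the functor, of type ⟨e,s⟩.
[morra jarn] must have type ⟨e,s⟩. The sister morra has type t; that is not a function onto ⟨e,s⟩, so jarn must be the functor, of type ⟨t,⟨e,s⟩⟩.

⟨t,⟨e,s⟩⟩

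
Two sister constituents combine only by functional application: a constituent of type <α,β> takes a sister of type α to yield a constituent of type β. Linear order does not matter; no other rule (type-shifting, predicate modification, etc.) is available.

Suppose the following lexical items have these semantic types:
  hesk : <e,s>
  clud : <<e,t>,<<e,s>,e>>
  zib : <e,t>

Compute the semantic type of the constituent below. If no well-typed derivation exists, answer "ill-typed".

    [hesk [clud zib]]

[clud zib]: <<e,t>,<<e,s>,e>> applied to <e,t> yields <<e,s>,e>.
[hesk [clud zib]]: <<e,s>,e> applied to <e,s> yields e.

e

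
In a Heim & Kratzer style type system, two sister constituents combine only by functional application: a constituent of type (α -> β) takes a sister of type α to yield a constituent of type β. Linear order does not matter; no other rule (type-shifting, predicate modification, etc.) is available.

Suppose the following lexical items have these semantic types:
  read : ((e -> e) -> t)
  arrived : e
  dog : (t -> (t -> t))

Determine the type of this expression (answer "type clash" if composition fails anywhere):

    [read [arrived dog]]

type clash

[arrived dog]: e with (t -> (t -> t)) — neither is a function whose domain matches the other; composition fails here.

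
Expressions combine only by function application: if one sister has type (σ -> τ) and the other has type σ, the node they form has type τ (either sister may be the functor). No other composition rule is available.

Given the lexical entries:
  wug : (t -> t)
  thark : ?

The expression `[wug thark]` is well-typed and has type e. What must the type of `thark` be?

((t -> t) -> e)

[wug thark] must have type e. The sister wug has type (t -> t); that is not a function onto e, so thark must be the functor, of type ((t -> t) -> e).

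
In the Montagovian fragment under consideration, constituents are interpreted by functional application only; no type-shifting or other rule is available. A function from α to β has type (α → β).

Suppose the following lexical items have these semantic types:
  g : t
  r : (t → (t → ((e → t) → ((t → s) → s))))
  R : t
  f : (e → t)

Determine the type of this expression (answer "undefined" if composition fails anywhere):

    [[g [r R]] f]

[r R]: r is (t → (t → ((e → t) → ((t → s) → s)))), R is t; result (t → ((e → t) → ((t → s) → s))).
[g [r R]]: [r R] is (t → ((e → t) → ((t → s) → s))), g is t; result ((e → t) → ((t → s) → s)).
[[g [r R]] f]: [g [r R]] is ((e → t) → ((t → s) → s)), f is (e → t); result ((t → s) → s).

((t → s) → s)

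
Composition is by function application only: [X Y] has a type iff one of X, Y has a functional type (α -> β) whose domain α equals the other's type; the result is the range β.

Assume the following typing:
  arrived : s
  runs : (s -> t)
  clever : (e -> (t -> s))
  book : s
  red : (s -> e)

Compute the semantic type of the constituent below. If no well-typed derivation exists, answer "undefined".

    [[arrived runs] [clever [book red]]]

s

[arrived runs]: (s -> t) applied to s yields t.
[book red]: (s -> e) applied to s yields e.
[clever [book red]]: (e -> (t -> s)) applied to e yields (t -> s).
[[arrived runs] [clever [book red]]]: (t -> s) applied to t yields s.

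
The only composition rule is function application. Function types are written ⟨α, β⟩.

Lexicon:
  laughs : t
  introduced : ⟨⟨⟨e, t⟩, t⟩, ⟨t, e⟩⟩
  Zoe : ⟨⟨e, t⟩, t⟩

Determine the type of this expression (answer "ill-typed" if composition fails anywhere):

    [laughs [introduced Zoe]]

[introduced Zoe]: ⟨⟨⟨e, t⟩, t⟩, ⟨t, e⟩⟩ applied to ⟨⟨e, t⟩, t⟩ yields ⟨t, e⟩.
[laughs [introduced Zoe]]: ⟨t, e⟩ applied to t yields e.

e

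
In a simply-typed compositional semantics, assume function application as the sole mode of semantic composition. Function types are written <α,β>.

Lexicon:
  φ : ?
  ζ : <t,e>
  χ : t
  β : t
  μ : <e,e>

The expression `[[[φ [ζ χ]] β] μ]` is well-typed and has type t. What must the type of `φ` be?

<e,<t,<<e,e>,t>>>

For [[[φ [ζ χ]] β] μ] to have type t with μ of type <e,e>, [[φ [ζ χ]] β] must be the function: [[φ [ζ χ]] β] : <<e,e>,t>.
For [[φ [ζ χ]] β] to have type <<e,e>,t> with β of type t, [φ [ζ χ]] must be the function: [φ [ζ χ]] : <t,<<e,e>,t>>.
For [φ [ζ χ]] to have type <t,<<e,e>,t>> with [ζ χ] of type e, φ must be the function: φ : <e,<t,<<e,e>,t>>>.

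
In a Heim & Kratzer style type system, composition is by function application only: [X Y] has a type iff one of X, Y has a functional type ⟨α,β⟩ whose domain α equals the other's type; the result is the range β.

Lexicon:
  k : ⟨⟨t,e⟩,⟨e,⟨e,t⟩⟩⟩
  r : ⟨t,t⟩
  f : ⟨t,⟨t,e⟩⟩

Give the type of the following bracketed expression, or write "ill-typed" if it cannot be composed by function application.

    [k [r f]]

ill-typed

[r f]: ⟨t,t⟩ and ⟨t,⟨t,e⟩⟩ cannot combine by function application — type clash.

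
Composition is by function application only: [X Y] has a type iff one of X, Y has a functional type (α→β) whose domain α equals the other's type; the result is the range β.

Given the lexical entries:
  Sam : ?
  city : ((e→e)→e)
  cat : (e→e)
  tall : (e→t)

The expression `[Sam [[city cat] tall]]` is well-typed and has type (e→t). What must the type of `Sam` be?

(t→(e→t))

For [Sam [[city cat] tall]] to have type (e→t) with [[city cat] tall] of type t, Sam must be the function: Sam : (t→(e→t)).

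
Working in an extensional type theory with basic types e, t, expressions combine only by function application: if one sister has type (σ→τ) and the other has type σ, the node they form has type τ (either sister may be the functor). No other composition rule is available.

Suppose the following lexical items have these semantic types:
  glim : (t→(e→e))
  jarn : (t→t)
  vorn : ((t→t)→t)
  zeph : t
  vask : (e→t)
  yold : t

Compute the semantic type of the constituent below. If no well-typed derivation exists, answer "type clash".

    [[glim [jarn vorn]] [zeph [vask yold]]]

type clash

[jarn vorn]: functor vorn : ((t→t)→t), argument jarn : (t→t); result t.
[glim [jarn vorn]]: functor glim : (t→(e→e)), argument [jarn vorn] : t; result (e→e).
At [vask yold]: neither (e→t) nor t can take the other as argument; the node is ill-typed.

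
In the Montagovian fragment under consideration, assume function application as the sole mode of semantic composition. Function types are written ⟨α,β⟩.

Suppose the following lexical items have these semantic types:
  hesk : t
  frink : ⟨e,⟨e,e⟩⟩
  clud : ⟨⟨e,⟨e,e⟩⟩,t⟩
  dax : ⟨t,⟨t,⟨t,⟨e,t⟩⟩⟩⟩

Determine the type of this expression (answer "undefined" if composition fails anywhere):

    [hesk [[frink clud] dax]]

[frink clud]: ⟨⟨e,⟨e,e⟩⟩,t⟩ applied to ⟨e,⟨e,e⟩⟩ yields t.
[[frink clud] dax]: ⟨t,⟨t,⟨t,⟨e,t⟩⟩⟩⟩ applied to t yields ⟨t,⟨t,⟨e,t⟩⟩⟩.
[hesk [[frink clud] dax]]: ⟨t,⟨t,⟨e,t⟩⟩⟩ applied to t yields ⟨t,⟨e,t⟩⟩.

⟨t,⟨e,t⟩⟩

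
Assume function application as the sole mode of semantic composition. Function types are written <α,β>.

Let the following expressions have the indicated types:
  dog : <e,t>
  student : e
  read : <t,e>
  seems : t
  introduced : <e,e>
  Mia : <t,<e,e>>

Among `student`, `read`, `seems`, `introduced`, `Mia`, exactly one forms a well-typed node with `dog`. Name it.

student — combines: dog : <e,t> takes student : e as argument, giving t.
read : <t,e> — neither side's domain matches the other.
seems : t — neither side's domain matches the other.
introduced : <e,e> — neither side's domain matches the other.
Mia : <t,<e,e>> — neither side's domain matches the other.

student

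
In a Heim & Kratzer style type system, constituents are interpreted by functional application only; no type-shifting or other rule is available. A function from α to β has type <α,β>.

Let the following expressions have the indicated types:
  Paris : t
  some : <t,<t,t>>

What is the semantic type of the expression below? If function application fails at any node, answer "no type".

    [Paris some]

[Paris some]: <t,<t,t>> applied to t yields <t,t>.

<t,t>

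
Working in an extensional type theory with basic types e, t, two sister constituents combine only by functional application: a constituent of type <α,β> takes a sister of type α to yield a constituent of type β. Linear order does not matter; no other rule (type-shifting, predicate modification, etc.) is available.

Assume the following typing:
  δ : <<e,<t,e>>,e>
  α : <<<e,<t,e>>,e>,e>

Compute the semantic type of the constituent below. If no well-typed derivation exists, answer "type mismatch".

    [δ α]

[δ α] — α of type <<<e,<t,e>>,e>,e> combines with δ of type <<e,<t,e>>,e>: type e.

e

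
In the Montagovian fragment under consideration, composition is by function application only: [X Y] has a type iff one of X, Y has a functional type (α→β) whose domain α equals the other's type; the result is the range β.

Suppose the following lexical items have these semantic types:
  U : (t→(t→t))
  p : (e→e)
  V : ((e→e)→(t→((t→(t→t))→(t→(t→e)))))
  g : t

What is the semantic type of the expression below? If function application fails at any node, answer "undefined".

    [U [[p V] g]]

(t→(t→e))

[p V]: ((e→e)→(t→((t→(t→t))→(t→(t→e))))) applied to (e→e) yields (t→((t→(t→t))→(t→(t→e)))).
[[p V] g]: (t→((t→(t→t))→(t→(t→e)))) applied to t yields ((t→(t→t))→(t→(t→e))).
[U [[p V] g]]: ((t→(t→t))→(t→(t→e))) applied to (t→(t→t)) yields (t→(t→e)).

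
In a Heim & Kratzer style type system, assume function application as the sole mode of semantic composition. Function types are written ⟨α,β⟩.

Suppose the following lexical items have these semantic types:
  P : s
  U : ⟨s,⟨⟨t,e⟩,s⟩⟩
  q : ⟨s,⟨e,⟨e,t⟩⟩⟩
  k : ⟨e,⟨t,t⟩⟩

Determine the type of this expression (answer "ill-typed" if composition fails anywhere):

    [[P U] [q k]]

ill-typed

At [P U], U : ⟨s,⟨⟨t,e⟩,s⟩⟩ takes P : s, giving ⟨⟨t,e⟩,s⟩.
[q k]: ⟨s,⟨e,⟨e,t⟩⟩⟩ with ⟨e,⟨t,t⟩⟩ — neither is a function whose domain matches the other; composition fails here.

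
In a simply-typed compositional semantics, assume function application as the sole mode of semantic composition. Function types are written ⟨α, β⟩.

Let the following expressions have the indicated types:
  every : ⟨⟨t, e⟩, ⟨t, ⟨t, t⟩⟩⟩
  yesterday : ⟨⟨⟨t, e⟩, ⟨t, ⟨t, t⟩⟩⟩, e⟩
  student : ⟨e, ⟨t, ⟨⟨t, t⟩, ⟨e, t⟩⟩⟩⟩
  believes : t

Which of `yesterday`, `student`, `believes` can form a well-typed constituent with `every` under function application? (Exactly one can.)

yesterday — combines: yesterday : ⟨⟨⟨t, e⟩, ⟨t, ⟨t, t⟩⟩⟩, e⟩ takes every : ⟨⟨t, e⟩, ⟨t, ⟨t, t⟩⟩⟩ as argument, giving e.
student : ⟨e, ⟨t, ⟨⟨t, t⟩, ⟨e, t⟩⟩⟩⟩ — no; every wants ⟨t, e⟩, and student wants e.
believes : t — no; every wants ⟨t, e⟩, and believes wants nothing (atomic).

yesterday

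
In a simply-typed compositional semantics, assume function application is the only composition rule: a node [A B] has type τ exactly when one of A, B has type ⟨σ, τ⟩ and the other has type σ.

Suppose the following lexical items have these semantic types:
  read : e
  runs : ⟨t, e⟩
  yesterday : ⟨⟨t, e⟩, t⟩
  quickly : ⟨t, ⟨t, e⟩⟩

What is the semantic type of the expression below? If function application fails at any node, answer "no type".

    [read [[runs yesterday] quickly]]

[runs yesterday]: yesterday is ⟨⟨t, e⟩, t⟩, runs is ⟨t, e⟩; result t.
[[runs yesterday] quickly]: quickly is ⟨t, ⟨t, e⟩⟩, [runs yesterday] is t; result ⟨t, e⟩.
[read [[runs yesterday] quickly]]: e with ⟨t, e⟩ — neither is a function whose domain matches the other; composition fails here.

no type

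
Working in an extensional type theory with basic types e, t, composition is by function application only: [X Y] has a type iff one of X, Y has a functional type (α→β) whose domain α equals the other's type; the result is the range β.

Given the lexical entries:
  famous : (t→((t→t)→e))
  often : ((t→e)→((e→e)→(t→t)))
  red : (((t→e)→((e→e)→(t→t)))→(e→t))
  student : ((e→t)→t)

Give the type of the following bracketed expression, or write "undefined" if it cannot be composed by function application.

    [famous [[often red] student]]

[often red]: functor red : (((t→e)→((e→e)→(t→t)))→(e→t)), argument often : ((t→e)→((e→e)→(t→t))); result (e→t).
[[often red] student]: functor student : ((e→t)→t), argument [often red] : (e→t); result t.
[famous [[often red] student]]: functor famous : (t→((t→t)→e)), argument [[often red] student] : t; result ((t→t)→e).

((t→t)→e)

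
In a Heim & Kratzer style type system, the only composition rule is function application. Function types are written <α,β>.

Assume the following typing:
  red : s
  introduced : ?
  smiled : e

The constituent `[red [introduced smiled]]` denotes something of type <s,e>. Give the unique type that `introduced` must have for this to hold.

<e,<s,<s,e>>>

For [red [introduced smiled]] to have type <s,e> with red of type s, [introduced smiled] must be the function: [introduced smiled] : <s,<s,e>>.
For [introduced smiled] to have type <s,<s,e>> with smiled of type e, introduced must be the function: introduced : <e,<s,<s,e>>>.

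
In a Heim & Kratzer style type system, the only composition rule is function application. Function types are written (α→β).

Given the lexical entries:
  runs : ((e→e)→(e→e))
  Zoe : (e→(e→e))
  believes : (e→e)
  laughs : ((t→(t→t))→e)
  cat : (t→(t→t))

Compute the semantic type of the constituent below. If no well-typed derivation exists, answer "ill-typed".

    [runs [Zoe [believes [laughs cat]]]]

(e→e)

[laughs cat]: laughs is ((t→(t→t))→e), cat is (t→(t→t)); result e.
[believes [laughs cat]]: believes is (e→e), [laughs cat] is e; result e.
[Zoe [believes [laughs cat]]]: Zoe is (e→(e→e)), [believes [laughs cat]] is e; result (e→e).
[runs [Zoe [believes [laughs cat]]]]: runs is ((e→e)→(e→e)), [Zoe [believes [laughs cat]]] is (e→e); result (e→e).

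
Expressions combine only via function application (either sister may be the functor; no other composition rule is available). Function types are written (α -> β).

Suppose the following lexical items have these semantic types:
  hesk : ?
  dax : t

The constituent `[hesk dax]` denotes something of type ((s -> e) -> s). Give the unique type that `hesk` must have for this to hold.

(t -> ((s -> e) -> s))

[hesk dax] is required to be ((s -> e) -> s). dax : t cannot yield ((s -> e) -> s) as functor, so hesk : (t -> ((s -> e) -> s)).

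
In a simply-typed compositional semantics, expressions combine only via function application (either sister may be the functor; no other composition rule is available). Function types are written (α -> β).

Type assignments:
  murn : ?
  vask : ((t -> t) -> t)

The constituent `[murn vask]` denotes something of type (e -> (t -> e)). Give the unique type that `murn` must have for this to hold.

For [murn vask] to have type (e -> (t -> e)) with vask of type ((t -> t) -> t), murn must be the function: murn : (((t -> t) -> t) -> (e -> (t -> e))).

(((t -> t) -> t) -> (e -> (t -> e)))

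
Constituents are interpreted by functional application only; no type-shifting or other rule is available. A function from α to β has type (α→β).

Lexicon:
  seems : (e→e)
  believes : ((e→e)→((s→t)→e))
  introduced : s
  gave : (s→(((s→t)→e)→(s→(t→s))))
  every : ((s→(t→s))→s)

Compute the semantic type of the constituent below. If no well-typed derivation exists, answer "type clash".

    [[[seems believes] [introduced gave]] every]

[seems believes]: believes is ((e→e)→((s→t)→e)), seems is (e→e); result ((s→t)→e).
[introduced gave]: gave is (s→(((s→t)→e)→(s→(t→s)))), introduced is s; result (((s→t)→e)→(s→(t→s))).
[[seems believes] [introduced gave]]: [introduced gave] is (((s→t)→e)→(s→(t→s))), [seems believes] is ((s→t)→e); result (s→(t→s)).
[[[seems believes] [introduced gave]] every]: every is ((s→(t→s))→s), [[seems believes] [introduced gave]] is (s→(t→s)); result s.

s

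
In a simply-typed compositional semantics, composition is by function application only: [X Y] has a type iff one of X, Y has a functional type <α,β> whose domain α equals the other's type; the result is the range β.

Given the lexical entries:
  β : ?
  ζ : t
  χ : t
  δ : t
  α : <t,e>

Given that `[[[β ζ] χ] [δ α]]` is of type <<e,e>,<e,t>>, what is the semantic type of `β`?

<t,<t,<e,<<e,e>,<e,t>>>>>

For [[[β ζ] χ] [δ α]] to have type <<e,e>,<e,t>> with [δ α] of type e, [[β ζ] χ] must be the function: [[β ζ] χ] : <e,<<e,e>,<e,t>>>.
For [[β ζ] χ] to have type <e,<<e,e>,<e,t>>> with χ of type t, [β ζ] must be the function: [β ζ] : <t,<e,<<e,e>,<e,t>>>>.
For [β ζ] to have type <t,<e,<<e,e>,<e,t>>>> with ζ of type t, β must be the function: β : <t,<t,<e,<<e,e>,<e,t>>>>>.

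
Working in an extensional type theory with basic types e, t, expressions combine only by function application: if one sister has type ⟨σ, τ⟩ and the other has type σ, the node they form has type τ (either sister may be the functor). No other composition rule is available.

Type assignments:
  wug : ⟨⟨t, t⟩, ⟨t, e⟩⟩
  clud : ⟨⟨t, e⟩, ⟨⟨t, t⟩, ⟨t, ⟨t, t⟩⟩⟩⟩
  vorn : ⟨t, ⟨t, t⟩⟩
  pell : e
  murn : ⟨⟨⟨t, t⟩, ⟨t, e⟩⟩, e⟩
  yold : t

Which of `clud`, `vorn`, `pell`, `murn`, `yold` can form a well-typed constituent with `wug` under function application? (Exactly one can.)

murn

clud : ⟨⟨t, e⟩, ⟨⟨t, t⟩, ⟨t, ⟨t, t⟩⟩⟩⟩ — wug needs ⟨t, t⟩; clud needs ⟨t, e⟩; neither fits.
vorn : ⟨t, ⟨t, t⟩⟩ — wug needs ⟨t, t⟩; vorn needs t; neither fits.
pell : e — wug needs ⟨t, t⟩; pell needs nothing (atomic); neither fits.
murn — combines: murn : ⟨⟨⟨t, t⟩, ⟨t, e⟩⟩, e⟩ takes wug : ⟨⟨t, t⟩, ⟨t, e⟩⟩ as argument, giving e.
yold : t — wug needs ⟨t, t⟩; yold needs nothing (atomic); neither fits.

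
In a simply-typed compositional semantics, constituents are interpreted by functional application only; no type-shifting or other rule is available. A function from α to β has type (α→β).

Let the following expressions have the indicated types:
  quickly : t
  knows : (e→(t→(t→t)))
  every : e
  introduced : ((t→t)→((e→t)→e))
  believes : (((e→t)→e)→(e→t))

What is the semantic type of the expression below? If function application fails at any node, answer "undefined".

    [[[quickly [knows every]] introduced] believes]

(e→t)

[knows every] — knows of type (e→(t→(t→t))) combines with every of type e: type (t→(t→t)).
[quickly [knows every]] — [knows every] of type (t→(t→t)) combines with quickly of type t: type (t→t).
[[quickly [knows every]] introduced] — introduced of type ((t→t)→((e→t)→e)) combines with [quickly [knows every]] of type (t→t): type ((e→t)→e).
[[[quickly [knows every]] introduced] believes] — believes of type (((e→t)→e)→(e→t)) combines with [[quickly [knows every]] introduced] of type ((e→t)→e): type (e→t).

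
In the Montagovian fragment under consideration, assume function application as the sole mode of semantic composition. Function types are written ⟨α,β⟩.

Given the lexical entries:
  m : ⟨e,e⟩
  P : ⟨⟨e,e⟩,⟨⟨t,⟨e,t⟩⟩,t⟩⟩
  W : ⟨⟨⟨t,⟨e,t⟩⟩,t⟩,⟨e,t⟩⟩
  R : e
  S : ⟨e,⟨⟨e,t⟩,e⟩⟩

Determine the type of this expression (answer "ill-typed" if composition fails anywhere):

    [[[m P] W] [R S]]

[m P]: P is ⟨⟨e,e⟩,⟨⟨t,⟨e,t⟩⟩,t⟩⟩, m is ⟨e,e⟩; result ⟨⟨t,⟨e,t⟩⟩,t⟩.
[[m P] W]: W is ⟨⟨⟨t,⟨e,t⟩⟩,t⟩,⟨e,t⟩⟩, [m P] is ⟨⟨t,⟨e,t⟩⟩,t⟩; result ⟨e,t⟩.
[R S]: S is ⟨e,⟨⟨e,t⟩,e⟩⟩, R is e; result ⟨⟨e,t⟩,e⟩.
[[[m P] W] [R S]]: [R S] is ⟨⟨e,t⟩,e⟩, [[m P] W] is ⟨e,t⟩; result e.

e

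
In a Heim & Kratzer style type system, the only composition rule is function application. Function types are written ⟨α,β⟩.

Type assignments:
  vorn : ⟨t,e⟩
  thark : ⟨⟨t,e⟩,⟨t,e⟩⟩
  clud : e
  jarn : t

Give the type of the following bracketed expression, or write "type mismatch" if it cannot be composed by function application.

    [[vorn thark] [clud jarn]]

type mismatch

[vorn thark]: thark is ⟨⟨t,e⟩,⟨t,e⟩⟩, vorn is ⟨t,e⟩; result ⟨t,e⟩.
At [clud jarn]: neither e nor t can take the other as argument; the node is ill-typed.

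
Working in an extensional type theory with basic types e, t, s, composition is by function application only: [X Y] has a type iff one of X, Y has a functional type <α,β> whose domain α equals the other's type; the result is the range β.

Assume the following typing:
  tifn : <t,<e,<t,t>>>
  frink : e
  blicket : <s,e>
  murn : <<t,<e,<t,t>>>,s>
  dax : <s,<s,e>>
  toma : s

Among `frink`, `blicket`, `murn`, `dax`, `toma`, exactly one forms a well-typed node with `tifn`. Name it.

murn

frink : e — does not combine with tifn.
blicket : <s,e> — does not combine with tifn.
murn — combines: murn : <<t,<e,<t,t>>>,s> takes tifn : <t,<e,<t,t>>> as argument, giving s.
dax : <s,<s,e>> — does not combine with tifn.
toma : s — does not combine with tifn.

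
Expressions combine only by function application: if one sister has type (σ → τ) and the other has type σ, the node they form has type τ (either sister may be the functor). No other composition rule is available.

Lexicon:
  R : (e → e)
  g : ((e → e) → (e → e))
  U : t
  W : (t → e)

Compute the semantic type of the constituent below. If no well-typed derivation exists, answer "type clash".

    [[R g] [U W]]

e

[R g] — g of type ((e → e) → (e → e)) combines with R of type (e → e): type (e → e).
[U W] — W of type (t → e) combines with U of type t: type e.
[[R g] [U W]] — [R g] of type (e → e) combines with [U W] of type e: type e.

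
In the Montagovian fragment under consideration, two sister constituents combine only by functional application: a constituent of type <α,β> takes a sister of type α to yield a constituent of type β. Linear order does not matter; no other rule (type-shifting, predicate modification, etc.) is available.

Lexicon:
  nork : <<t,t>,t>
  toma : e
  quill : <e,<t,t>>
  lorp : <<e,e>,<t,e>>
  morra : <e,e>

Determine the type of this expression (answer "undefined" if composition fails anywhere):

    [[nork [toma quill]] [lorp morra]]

[toma quill]: <e,<t,t>> applied to e yields <t,t>.
[nork [toma quill]]: <<t,t>,t> applied to <t,t> yields t.
[lorp morra]: <<e,e>,<t,e>> applied to <e,e> yields <t,e>.
[[nork [toma quill]] [lorp morra]]: <t,e> applied to t yields e.

e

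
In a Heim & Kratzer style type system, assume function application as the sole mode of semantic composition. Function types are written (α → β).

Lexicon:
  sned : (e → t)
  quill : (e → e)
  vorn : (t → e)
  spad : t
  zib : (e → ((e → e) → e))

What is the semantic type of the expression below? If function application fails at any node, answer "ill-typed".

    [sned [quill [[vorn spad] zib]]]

t

[vorn spad]: vorn is (t → e), spad is t; result e.
[[vorn spad] zib]: zib is (e → ((e → e) → e)), [vorn spad] is e; result ((e → e) → e).
[quill [[vorn spad] zib]]: [[vorn spad] zib] is ((e → e) → e), quill is (e → e); result e.
[sned [quill [[vorn spad] zib]]]: sned is (e → t), [quill [[vorn spad] zib]] is e; result t.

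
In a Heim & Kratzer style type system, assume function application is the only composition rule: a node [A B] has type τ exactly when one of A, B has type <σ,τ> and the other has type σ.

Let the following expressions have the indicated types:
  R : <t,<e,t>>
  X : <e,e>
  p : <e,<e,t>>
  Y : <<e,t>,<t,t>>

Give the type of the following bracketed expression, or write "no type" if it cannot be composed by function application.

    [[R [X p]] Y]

no type

At [X p]: neither <e,e> nor <e,<e,t>> can take the other as argument; the node is ill-typed.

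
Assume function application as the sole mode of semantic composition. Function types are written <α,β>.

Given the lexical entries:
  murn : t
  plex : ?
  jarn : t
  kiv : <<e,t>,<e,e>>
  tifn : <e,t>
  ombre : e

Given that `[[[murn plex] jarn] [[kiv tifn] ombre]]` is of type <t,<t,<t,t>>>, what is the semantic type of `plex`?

<t,<t,<e,<t,<t,<t,t>>>>>>

[[[murn plex] jarn] [[kiv tifn] ombre]] must have type <t,<t,<t,t>>>. The sister [[kiv tifn] ombre] has type e; that is not a function onto <t,<t,<t,t>>>, so [[murn plex] jarn] must be the functor, of type <e,<t,<t,<t,t>>>>.
[[murn plex] jarn] must have type <e,<t,<t,<t,t>>>>. The sister jarn has type t; that is not a function onto <e,<t,<t,<t,t>>>>, so [murn plex] must be the functor, of type <t,<e,<t,<t,<t,t>>>>>.
[murn plex] must have type <t,<e,<t,<t,<t,t>>>>>. The sister murn has type t; that is not a function onto <t,<e,<t,<t,<t,t>>>>>, so plex must be the functor, of type <t,<t,<e,<t,<t,<t,t>>>>>>.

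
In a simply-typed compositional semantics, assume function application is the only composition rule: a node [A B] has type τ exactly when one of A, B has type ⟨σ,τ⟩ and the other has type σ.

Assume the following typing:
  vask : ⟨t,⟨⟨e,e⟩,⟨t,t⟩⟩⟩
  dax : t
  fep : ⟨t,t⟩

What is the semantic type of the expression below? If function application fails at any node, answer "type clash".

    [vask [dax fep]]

[dax fep]: fep is ⟨t,t⟩, dax is t; result t.
[vask [dax fep]]: vask is ⟨t,⟨⟨e,e⟩,⟨t,t⟩⟩⟩, [dax fep] is t; result ⟨⟨e,e⟩,⟨t,t⟩⟩.

⟨⟨e,e⟩,⟨t,t⟩⟩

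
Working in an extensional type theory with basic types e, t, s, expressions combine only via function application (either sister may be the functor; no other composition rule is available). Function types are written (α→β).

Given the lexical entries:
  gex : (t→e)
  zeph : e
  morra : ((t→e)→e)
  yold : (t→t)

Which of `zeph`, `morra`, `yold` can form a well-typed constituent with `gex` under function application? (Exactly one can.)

zeph : e — no; gex wants t, and zeph wants nothing (atomic).
morra — combines: morra : ((t→e)→e) takes gex : (t→e) as argument, giving e.
yold : (t→t) — no; gex wants t, and yold wants t.

morra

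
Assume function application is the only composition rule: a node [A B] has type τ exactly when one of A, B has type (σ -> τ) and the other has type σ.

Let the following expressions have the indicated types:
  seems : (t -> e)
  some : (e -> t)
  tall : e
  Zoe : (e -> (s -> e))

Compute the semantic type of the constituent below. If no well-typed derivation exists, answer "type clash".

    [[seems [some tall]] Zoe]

(s -> e)

[some tall]: functor some : (e -> t), argument tall : e; result t.
[seems [some tall]]: functor seems : (t -> e), argument [some tall] : t; result e.
[[seems [some tall]] Zoe]: functor Zoe : (e -> (s -> e)), argument [seems [some tall]] : e; result (s -> e).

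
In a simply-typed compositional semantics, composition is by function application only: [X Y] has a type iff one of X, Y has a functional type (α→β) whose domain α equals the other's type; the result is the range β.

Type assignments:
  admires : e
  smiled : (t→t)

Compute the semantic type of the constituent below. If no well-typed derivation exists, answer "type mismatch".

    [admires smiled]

[admires smiled]: e with (t→t) — neither is a function whose domain matches the other; composition fails here.

type mismatch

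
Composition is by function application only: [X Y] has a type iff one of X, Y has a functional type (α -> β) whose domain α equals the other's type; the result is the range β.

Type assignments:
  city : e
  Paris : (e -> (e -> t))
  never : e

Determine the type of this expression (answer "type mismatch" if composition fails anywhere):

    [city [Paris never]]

[Paris never]: (e -> (e -> t)) applied to e yields (e -> t).
[city [Paris never]]: (e -> t) applied to e yields t.

t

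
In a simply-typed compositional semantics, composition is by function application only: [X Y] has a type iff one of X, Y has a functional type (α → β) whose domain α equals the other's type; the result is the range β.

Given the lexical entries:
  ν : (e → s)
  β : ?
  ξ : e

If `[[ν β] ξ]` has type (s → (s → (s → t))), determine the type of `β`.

For [[ν β] ξ] to have type (s → (s → (s → t))) with ξ of type e, [ν β] must be the function: [ν β] : (e → (s → (s → (s → t)))).
For [ν β] to have type (e → (s → (s → (s → t)))) with ν of type (e → s), β must be the function: β : ((e → s) → (e → (s → (s → (s → t))))).

((e → s) → (e → (s → (s → (s → t)))))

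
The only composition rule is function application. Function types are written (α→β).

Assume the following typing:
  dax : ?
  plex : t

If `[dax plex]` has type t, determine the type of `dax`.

(t→t)

At [dax plex] (required: t): plex is t, which is not a function with range t; hence dax is the functor — type (t→t).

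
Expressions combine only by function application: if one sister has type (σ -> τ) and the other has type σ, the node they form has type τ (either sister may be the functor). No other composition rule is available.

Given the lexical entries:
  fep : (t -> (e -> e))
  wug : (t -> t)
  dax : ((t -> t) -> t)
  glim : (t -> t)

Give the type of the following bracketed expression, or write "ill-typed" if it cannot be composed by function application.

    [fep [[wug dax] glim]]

(e -> e)

[wug dax]: ((t -> t) -> t) applied to (t -> t) yields t.
[[wug dax] glim]: (t -> t) applied to t yields t.
[fep [[wug dax] glim]]: (t -> (e -> e)) applied to t yields (e -> e).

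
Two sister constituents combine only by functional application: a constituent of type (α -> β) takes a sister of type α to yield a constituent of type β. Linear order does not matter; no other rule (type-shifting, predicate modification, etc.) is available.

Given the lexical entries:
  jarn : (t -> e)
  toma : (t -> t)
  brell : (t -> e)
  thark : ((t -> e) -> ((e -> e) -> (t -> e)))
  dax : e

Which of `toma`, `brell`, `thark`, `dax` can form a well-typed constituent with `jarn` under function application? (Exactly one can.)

thark

toma : (t -> t) — does not combine with jarn.
brell : (t -> e) — does not combine with jarn.
thark — combines: thark : ((t -> e) -> ((e -> e) -> (t -> e))) takes jarn : (t -> e) as argument, giving ((e -> e) -> (t -> e)).
dax : e — does not combine with jarn.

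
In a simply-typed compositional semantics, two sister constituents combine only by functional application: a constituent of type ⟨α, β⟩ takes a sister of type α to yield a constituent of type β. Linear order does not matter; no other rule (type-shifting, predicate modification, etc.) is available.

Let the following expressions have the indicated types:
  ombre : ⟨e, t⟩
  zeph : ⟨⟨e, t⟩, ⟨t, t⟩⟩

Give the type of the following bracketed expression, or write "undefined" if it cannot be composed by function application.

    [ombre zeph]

⟨t, t⟩

[ombre zeph]: functor zeph : ⟨⟨e, t⟩, ⟨t, t⟩⟩, argument ombre : ⟨e, t⟩; result ⟨t, t⟩.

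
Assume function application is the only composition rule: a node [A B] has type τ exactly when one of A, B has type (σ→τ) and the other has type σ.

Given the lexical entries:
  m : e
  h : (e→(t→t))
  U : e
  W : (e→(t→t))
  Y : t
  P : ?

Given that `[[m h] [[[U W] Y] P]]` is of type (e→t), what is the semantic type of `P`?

For [[m h] [[[U W] Y] P]] to have type (e→t) with [m h] of type (t→t), [[[U W] Y] P] must be the function: [[[U W] Y] P] : ((t→t)→(e→t)).
For [[[U W] Y] P] to have type ((t→t)→(e→t)) with [[U W] Y] of type t, P must be the function: P : (t→((t→t)→(e→t))).

(t→((t→t)→(e→t)))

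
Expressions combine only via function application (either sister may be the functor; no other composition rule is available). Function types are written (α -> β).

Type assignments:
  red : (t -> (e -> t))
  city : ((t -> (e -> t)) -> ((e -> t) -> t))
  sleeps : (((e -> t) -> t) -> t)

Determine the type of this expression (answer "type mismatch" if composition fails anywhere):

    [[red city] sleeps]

t

[red city]: ((t -> (e -> t)) -> ((e -> t) -> t)) applied to (t -> (e -> t)) yields ((e -> t) -> t).
[[red city] sleeps]: (((e -> t) -> t) -> t) applied to ((e -> t) -> t) yields t.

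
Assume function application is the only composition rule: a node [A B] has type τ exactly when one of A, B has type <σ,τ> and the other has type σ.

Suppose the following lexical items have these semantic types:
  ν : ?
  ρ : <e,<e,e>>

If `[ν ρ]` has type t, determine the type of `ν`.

<<e,<e,e>>,t>

For [ν ρ] to have type t with ρ of type <e,<e,e>>, ν must be the function: ν : <<e,<e,e>>,t>.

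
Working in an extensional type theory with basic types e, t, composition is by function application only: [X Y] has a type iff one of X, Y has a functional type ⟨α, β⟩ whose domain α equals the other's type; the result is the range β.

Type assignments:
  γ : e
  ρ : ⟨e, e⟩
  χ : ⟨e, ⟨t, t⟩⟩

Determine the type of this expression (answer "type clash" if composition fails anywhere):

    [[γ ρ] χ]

⟨t, t⟩

[γ ρ]: ⟨e, e⟩ applied to e yields e.
[[γ ρ] χ]: ⟨e, ⟨t, t⟩⟩ applied to e yields ⟨t, t⟩.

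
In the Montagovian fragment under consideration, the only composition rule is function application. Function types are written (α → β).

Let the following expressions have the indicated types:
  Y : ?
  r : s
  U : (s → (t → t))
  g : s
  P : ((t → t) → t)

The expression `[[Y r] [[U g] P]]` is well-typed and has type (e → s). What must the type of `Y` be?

[[Y r] [[U g] P]] must have type (e → s). The sister [[U g] P] has type t; that is not a function onto (e → s), so [Y r] must be the functor, of type (t → (e → s)).
[Y r] must have type (t → (e → s)). The sister r has type s; that is not a function onto (t → (e → s)), so Y must be the functor, of type (s → (t → (e → s))).

(s → (t → (e → s)))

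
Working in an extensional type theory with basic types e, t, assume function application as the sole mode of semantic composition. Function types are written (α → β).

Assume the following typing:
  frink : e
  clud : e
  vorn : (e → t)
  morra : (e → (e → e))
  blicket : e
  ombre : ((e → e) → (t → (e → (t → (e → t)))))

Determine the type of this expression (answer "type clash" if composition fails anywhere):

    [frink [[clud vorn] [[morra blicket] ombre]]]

[clud vorn]: vorn is (e → t), clud is e; result t.
[morra blicket]: morra is (e → (e → e)), blicket is e; result (e → e).
[[morra blicket] ombre]: ombre is ((e → e) → (t → (e → (t → (e → t))))), [morra blicket] is (e → e); result (t → (e → (t → (e → t)))).
[[clud vorn] [[morra blicket] ombre]]: [[morra blicket] ombre] is (t → (e → (t → (e → t)))), [clud vorn] is t; result (e → (t → (e → t))).
[frink [[clud vorn] [[morra blicket] ombre]]]: [[clud vorn] [[morra blicket] ombre]] is (e → (t → (e → t))), frink is e; result (t → (e → t)).

(t → (e → t))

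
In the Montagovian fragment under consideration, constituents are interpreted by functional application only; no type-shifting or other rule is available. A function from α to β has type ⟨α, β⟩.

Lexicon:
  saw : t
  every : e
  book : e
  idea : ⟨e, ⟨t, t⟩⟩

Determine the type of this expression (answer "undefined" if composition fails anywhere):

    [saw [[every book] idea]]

undefined

At [every book]: neither e nor e can take the other as argument; the node is ill-typed.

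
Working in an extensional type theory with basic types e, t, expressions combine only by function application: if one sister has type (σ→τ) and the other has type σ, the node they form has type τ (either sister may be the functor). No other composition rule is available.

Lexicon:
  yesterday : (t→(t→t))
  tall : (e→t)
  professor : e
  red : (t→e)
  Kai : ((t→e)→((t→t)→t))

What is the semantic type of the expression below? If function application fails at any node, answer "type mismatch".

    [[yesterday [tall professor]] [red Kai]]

[tall professor]: functor tall : (e→t), argument professor : e; result t.
[yesterday [tall professor]]: functor yesterday : (t→(t→t)), argument [tall professor] : t; result (t→t).
[red Kai]: functor Kai : ((t→e)→((t→t)→t)), argument red : (t→e); result ((t→t)→t).
[[yesterday [tall professor]] [red Kai]]: functor [red Kai] : ((t→t)→t), argument [yesterday [tall professor]] : (t→t); result t.

t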